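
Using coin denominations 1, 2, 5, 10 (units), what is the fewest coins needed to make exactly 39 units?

6

Greedy: take as many of the largest coin as possible, then repeat with the remainder.
39 = 3×10 + 1×5 + 2×2
Total coins = 3 + 1 + 2 = 6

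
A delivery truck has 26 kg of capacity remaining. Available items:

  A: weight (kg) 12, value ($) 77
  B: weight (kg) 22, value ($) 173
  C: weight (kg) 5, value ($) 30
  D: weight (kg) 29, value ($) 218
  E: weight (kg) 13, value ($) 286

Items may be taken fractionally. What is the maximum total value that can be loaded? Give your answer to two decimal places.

388.23

Greedy by value/weight ratio, highest first.
Order: E (286/13=22.00) > B (173/22=7.86) > D (218/29=7.52) > A (77/12=6.42) > C (30/5=6.00)
Fill: take E (13 @ 286) → take 13/22 of B → 102.23; 26/26 used.
Total value = 388.23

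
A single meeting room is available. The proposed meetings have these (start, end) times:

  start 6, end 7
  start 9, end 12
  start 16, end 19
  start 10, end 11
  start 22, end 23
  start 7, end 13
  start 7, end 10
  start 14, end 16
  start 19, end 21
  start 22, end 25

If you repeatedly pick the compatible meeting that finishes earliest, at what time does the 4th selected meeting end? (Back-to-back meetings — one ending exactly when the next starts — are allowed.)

16

Greedy by earliest finish: after sorting by end time, pick each interval compatible with the last pick.
Sorted by end: (6,7)  (7,10)  (10,11)  (9,12)  (7,13)  (14,16)  (16,19)  (19,21)  (22,23)  (22,25)
take (6,7); take (7,10); take (10,11); take (14,16); take (16,19); take (19,21); take (22,23).
Selected: (6,7) (7,10) (10,11) (14,16) (16,19) (19,21) (22,23)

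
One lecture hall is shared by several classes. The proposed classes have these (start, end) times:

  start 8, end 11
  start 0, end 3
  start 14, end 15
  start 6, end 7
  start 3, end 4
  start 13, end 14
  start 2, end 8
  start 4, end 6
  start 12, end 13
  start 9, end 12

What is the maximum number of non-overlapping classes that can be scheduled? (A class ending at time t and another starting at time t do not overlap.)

Sort by end time and greedily take each interval whose start is ≥ the last chosen end.
By end time: (0,3), (3,4), (4,6), (6,7), (2,8), (8,11), (9,12), (12,13), (13,14), (14,15).
Pick (0,3); next start ≥ 3 → (3,4); next start ≥ 4 → (4,6); next start ≥ 6 → (6,7); next start ≥ 7 → (8,11); next start ≥ 11 → (12,13); next start ≥ 13 → (13,14); next start ≥ 14 → (14,15).
Selected 8 classes.

8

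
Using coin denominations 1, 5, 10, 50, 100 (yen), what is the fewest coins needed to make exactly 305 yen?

Use the largest denomination that fits, subtract, and repeat.
305 = 3×100 + 1×5
Total coins = 3 + 1 = 4

4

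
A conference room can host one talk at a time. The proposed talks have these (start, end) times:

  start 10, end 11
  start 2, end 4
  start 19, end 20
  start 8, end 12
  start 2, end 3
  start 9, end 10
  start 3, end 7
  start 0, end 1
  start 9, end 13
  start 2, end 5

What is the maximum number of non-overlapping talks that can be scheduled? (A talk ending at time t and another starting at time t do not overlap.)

Sort by end time and greedily take each interval whose start is ≥ the last chosen end.
By end time: (0,1), (2,3), (2,4), (2,5), (3,7), (9,10), (10,11), (8,12), (9,13), (19,20).
Pick (0,1); next start ≥ 1 → (2,3); next start ≥ 3 → (3,7); next start ≥ 7 → (9,10); next start ≥ 10 → (10,11); next start ≥ 11 → (19,20).
Selected 6 talks.

6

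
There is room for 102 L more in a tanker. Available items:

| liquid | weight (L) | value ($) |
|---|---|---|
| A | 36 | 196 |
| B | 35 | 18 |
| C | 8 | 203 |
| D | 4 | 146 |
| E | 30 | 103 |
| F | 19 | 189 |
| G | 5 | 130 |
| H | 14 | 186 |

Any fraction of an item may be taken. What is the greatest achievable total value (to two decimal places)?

1104.93

Sort by value per unit weight and fill in that order.
Order: D (146/4=36.50) > G (130/5=26.00) > C (203/8=25.38) > H (186/14=13.29) > F (189/19=9.95) > A (196/36=5.44) > E (103/30=3.43) > B (18/35=0.51)
Fill: take D (4 @ 146) → take G (5 @ 130) → take C (8 @ 203) → take H (14 @ 186) → take F (19 @ 189) → take A (36 @ 196) → take 16/30 of E → 54.93; 102/102 used.
Total value = 1104.93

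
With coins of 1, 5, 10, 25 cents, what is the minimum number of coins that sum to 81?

81 − 3×25→6 − 1×5→1 − 1×1→0
Total coins = 3 + 1 + 1 = 5

5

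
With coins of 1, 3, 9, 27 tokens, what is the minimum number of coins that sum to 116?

Greedy: take as many of the largest coin as possible, then repeat with the remainder.
116 = 4×27 + 2×3 + 2×1
Total coins = 4 + 2 + 2 = 8

8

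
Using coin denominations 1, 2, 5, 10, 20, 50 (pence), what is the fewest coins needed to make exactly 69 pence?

5

Greedy: take as many of the largest coin as possible, then repeat with the remainder.
69 = 1×50 + 1×10 + 1×5 + 2×2
Total coins = 1 + 1 + 1 + 2 = 5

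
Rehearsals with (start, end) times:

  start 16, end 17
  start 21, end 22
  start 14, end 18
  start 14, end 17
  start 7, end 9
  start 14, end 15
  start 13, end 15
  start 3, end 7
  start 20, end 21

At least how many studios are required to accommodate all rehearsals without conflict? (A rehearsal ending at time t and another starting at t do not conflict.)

4

The answer is the maximum number of intervals overlapping at any instant.
starts: [3, 7, 13, 14, 14, 14, 16, 20, 21]
ends:   [7, 9, 15, 15, 17, 17, 18, 21, 22]
s3→1 e7→0 s7→1 e9→0 s13→1 s14→2 s14→3 s14→4  — peak 4.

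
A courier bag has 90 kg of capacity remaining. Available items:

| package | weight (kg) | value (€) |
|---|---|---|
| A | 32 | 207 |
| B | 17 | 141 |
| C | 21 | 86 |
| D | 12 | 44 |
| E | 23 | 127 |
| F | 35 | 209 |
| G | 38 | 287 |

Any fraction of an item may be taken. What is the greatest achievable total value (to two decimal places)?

652.91

Greedy by value/weight ratio, highest first.
Order: B (141/17=8.29) > G (287/38=7.55) > A (207/32=6.47) > F (209/35=5.97) > E (127/23=5.52) > C (86/21=4.10) > D (44/12=3.67)
Fill: take B (17 @ 141) → take G (38 @ 287) → take A (32 @ 207) → take 3/35 of F → 17.91; 90/90 used.
Total value = 652.91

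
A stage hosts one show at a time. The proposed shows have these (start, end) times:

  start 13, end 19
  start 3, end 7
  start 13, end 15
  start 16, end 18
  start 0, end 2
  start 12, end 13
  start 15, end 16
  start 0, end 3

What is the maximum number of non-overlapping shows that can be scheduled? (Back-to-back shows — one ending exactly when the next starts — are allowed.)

6

Order by finish time; keep every interval that doesn't clash with the previous kept one.
Sorted by end: (0,2)  (0,3)  (3,7)  (12,13)  (13,15)  (15,16)  (16,18)  (13,19)
take (0,2); take (3,7); take (12,13); take (13,15); take (15,16); take (16,18); skip (13,19).
Selected 6 shows.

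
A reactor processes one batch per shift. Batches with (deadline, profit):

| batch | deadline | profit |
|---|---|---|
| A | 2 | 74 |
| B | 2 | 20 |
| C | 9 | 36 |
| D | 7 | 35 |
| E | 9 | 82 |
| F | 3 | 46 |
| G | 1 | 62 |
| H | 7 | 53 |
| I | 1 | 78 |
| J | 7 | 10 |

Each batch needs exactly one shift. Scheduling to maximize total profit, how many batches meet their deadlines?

Take jobs in profit order; each goes to the latest open slot no later than its deadline.
Profit order: E=82 I=78 A=74 G=62 H=53 F=46 C=36 D=35 B=20 J=10
Assign: E→slot 9, I→slot 1, A→slot 2, G skipped, H→slot 7, F→slot 3, C→slot 8, D→slot 6, B skipped, J→slot 5.
Slots: [1:I] [2:A] [3:F] [5:J] [6:D] [7:H] [8:C] [9:E]
8 of 10 scheduled.

8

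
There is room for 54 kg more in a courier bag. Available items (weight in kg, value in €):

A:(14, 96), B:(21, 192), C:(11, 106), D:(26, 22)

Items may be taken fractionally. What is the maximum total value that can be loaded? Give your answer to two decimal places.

400.77

Sort by value per unit weight and fill in that order.
Order: C (106/11=9.64) > B (192/21=9.14) > A (96/14=6.86) > D (22/26=0.85)
Fill: take C (11 @ 106) → take B (21 @ 192) → take A (14 @ 96) → take 8/26 of D → 6.77; 54/54 used.
Total value = 400.77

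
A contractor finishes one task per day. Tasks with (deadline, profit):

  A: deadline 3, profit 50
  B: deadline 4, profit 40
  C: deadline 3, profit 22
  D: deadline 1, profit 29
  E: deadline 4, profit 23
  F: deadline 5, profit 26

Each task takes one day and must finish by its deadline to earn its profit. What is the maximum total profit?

Profit order: A=50 B=40 D=29 F=26 E=23 C=22
Assign: A→slot 3, B→slot 4, D→slot 1, F→slot 5, E→slot 2, C skipped.
Slots: [1:D] [2:E] [3:A] [4:B] [5:F]
Profit = 29 + 23 + 50 + 40 + 26 = 168

168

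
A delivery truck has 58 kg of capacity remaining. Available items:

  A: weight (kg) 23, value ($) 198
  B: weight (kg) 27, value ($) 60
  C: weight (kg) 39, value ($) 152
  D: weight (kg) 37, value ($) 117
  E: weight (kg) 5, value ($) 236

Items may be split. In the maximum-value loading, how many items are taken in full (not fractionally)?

2

Greedy by value/weight ratio, highest first.
Ratios (sorted): E 47.20, A 8.61, C 3.90, D 3.16, B 2.22
take E (5 @ 236); take A (23 @ 198); take 30/39 of C → 116.92. Capacity used 58/58.
2 item(s) taken whole; one partial (take 30/39 of C).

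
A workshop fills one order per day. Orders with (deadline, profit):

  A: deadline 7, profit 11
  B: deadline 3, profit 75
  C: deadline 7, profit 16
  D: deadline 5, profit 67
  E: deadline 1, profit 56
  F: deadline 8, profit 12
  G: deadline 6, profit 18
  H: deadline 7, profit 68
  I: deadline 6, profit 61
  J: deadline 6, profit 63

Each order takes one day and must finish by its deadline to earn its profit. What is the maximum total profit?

By profit: B(d3,75), H(d7,68), D(d5,67), J(d6,63), I(d6,61), E(d1,56), G(d6,18), C(d7,16), F(d8,12), A(d7,11)
B→slot 3; H→slot 7; D→slot 5; J→slot 6; I→slot 4; E→slot 1; G→slot 2; C skipped; F→slot 8; A skipped.
Profit = 56 + 18 + 75 + 61 + 67 + 63 + 68 + 12 = 420

420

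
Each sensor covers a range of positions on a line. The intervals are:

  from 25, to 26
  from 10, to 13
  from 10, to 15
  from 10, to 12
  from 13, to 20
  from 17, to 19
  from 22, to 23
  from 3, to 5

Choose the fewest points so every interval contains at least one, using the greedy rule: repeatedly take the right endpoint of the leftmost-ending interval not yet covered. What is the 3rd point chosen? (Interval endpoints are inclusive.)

Process intervals by earliest right end; each time one isn't hit yet, stab at its right endpoint.
Sorted: [3,5] [10,12] [10,13] [10,15] [17,19] [13,20] [22,23] [25,26]
{[3,5]} hit by 5; {[10,12],[10,13],[10,15]} hit by 12; {[17,19],[13,20]} hit by 19; {[22,23]} hit by 23; {[25,26]} hit by 26.
Points: 5, 12, 19, 23, 26 (5 total).

19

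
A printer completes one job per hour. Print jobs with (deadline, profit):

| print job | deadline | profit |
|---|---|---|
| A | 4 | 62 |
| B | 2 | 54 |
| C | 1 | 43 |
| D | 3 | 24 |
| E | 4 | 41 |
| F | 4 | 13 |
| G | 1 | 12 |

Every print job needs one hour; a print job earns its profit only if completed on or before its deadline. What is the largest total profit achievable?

Sort by profit descending; place each in the latest free slot ≤ its deadline.
By profit: A(d4,62), B(d2,54), C(d1,43), E(d4,41), D(d3,24), F(d4,13), G(d1,12)
A→slot 4; B→slot 2; C→slot 1; E→slot 3; D skipped; F skipped; G skipped.
Profit = 43 + 54 + 41 + 62 = 200

200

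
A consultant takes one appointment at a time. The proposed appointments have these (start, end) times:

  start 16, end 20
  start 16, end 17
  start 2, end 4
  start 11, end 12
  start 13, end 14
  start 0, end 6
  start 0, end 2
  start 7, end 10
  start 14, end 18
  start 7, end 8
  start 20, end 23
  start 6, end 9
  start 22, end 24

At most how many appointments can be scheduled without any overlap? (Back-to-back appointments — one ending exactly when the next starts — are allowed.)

Greedy by earliest finish: after sorting by end time, pick each interval compatible with the last pick.
Sorted by end: (0,2)  (2,4)  (0,6)  (7,8)  (6,9)  (7,10)  (11,12)  (13,14)  (16,17)  (14,18)  (16,20)  (20,23)  (22,24)
take (0,2); take (2,4); take (7,8); skip (7,10); take (11,12); take (13,14); take (16,17); skip (16,20); take (20,23).
Selected 7 appointments.

7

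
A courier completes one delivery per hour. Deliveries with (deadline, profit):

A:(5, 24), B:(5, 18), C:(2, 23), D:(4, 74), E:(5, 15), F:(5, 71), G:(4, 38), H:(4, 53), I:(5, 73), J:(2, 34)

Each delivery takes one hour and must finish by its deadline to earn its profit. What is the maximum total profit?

309

Take jobs in profit order; each goes to the latest open slot no later than its deadline.
By profit: D(d4,74), I(d5,73), F(d5,71), H(d4,53), G(d4,38), J(d2,34), A(d5,24), C(d2,23), B(d5,18), E(d5,15)
D→slot 4; I→slot 5; F→slot 3; H→slot 2; G→slot 1; J skipped; A skipped; C skipped; B skipped; E skipped.
Profit = 38 + 53 + 71 + 74 + 73 = 309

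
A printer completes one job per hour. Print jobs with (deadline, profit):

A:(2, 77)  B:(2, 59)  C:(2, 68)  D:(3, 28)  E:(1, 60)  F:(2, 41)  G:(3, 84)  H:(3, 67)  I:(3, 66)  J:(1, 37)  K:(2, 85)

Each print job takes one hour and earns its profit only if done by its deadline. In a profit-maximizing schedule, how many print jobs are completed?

3

By profit: K(d2,85), G(d3,84), A(d2,77), C(d2,68), H(d3,67), I(d3,66), E(d1,60), B(d2,59), F(d2,41), J(d1,37), D(d3,28)
K→slot 2; G→slot 3; A→slot 1; C skipped; H skipped; I skipped; E skipped; B skipped; F skipped; J skipped; D skipped.
3 of 11 scheduled.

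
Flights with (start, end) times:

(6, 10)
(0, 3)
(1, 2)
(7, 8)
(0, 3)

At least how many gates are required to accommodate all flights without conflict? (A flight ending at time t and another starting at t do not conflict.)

3

Events (time:±→running): 0:+→1 0:+→2 1:+→3 … peak 3.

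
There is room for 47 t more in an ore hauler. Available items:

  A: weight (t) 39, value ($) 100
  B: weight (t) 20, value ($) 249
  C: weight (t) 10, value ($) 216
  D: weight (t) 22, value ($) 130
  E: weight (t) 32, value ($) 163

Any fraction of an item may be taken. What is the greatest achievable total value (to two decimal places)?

Sort by value per unit weight and fill in that order.
Ratios (sorted): C 21.60, B 12.45, D 5.91, E 5.09, A 2.56
take C (10 @ 216); take B (20 @ 249); take 17/22 of D → 100.45. Capacity used 47/47.
Total value = 565.45

565.45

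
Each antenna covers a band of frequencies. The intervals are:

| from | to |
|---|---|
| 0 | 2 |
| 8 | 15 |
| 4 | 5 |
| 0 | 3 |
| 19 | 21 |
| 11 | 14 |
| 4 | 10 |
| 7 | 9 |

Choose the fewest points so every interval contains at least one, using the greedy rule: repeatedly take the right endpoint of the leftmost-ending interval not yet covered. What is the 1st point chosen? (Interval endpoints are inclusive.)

Sort by right endpoint; whenever an interval is uncovered, place a point at its right end.
Sorted: [0,2] [0,3] [4,5] [7,9] [4,10] [11,14] [8,15] [19,21]
{[0,2],[0,3]} hit by 2; {[4,5]} hit by 5; {[7,9],[4,10]} hit by 9; {[11,14],[8,15]} hit by 14; {[19,21]} hit by 21.
Points: 2, 5, 9, 14, 21 (5 total).

2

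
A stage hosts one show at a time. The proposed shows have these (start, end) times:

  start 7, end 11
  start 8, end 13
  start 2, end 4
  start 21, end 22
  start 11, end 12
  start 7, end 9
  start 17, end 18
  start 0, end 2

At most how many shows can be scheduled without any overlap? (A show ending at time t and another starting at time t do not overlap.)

Greedy by earliest finish: after sorting by end time, pick each interval compatible with the last pick.
By end time: (0,2), (2,4), (7,9), (7,11), (11,12), (8,13), (17,18), (21,22).
Pick (0,2); next start ≥ 2 → (2,4); next start ≥ 4 → (7,9); next start ≥ 9 → (11,12); next start ≥ 12 → (17,18); next start ≥ 18 → (21,22).
Selected 6 shows.

6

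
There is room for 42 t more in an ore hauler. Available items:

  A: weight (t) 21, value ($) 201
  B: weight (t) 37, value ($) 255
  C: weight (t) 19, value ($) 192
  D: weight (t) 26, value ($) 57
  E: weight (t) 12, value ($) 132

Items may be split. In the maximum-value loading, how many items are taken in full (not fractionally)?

2

Sort by value per unit weight and fill in that order.
Ratios (sorted): E 11.00, C 10.11, A 9.57, B 6.89, D 2.19
take E (12 @ 132); take C (19 @ 192); take 11/21 of A → 105.29. Capacity used 42/42.
2 item(s) taken whole; one partial (take 11/21 of A).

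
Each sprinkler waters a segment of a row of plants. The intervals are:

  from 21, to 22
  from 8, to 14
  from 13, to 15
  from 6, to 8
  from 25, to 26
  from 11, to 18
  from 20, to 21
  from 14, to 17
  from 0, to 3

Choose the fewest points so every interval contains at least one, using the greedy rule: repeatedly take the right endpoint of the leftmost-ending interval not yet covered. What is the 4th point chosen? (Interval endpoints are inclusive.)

Sorted: [0,3] [6,8] [8,14] [13,15] [14,17] [11,18] [20,21] [21,22] [25,26]
{[0,3]} hit by 3; {[6,8],[8,14]} hit by 8; {[13,15],[14,17],[11,18]} hit by 15; {[20,21],[21,22]} hit by 21; {[25,26]} hit by 26.
Points: 3, 8, 15, 21, 26 (5 total).

21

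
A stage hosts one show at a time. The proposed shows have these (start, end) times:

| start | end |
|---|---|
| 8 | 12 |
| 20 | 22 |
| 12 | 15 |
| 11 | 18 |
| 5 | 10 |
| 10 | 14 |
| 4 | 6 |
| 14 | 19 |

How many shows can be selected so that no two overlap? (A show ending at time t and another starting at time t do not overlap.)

4

Order by finish time; keep every interval that doesn't clash with the previous kept one.
Sorted by end: (4,6)  (5,10)  (8,12)  (10,14)  (12,15)  (11,18)  (14,19)  (20,22)
take (4,6); skip (5,10); take (8,12); skip (10,14); take (12,15); take (20,22).
Selected 4 shows.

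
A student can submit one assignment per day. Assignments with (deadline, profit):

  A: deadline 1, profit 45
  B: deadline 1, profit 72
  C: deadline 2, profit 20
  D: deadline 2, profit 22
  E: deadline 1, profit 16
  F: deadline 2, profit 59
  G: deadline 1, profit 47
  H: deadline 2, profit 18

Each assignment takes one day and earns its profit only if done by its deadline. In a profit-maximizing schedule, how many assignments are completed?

2

Sort by profit descending; place each in the latest free slot ≤ its deadline.
By profit: B(d1,72), F(d2,59), G(d1,47), A(d1,45), D(d2,22), C(d2,20), H(d2,18), E(d1,16)
B→slot 1; F→slot 2; G skipped; A skipped; D skipped; C skipped; H skipped; E skipped.
2 of 8 scheduled.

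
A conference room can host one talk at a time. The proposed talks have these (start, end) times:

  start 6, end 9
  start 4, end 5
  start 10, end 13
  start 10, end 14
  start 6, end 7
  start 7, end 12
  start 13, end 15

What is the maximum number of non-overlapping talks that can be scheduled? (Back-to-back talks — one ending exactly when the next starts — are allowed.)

4

Sort by end time and greedily take each interval whose start is ≥ the last chosen end.
By end time: (4,5), (6,7), (6,9), (7,12), (10,13), (10,14), (13,15).
Pick (4,5); next start ≥ 5 → (6,7); next start ≥ 7 → (7,12); next start ≥ 12 → (13,15).
Selected 4 talks.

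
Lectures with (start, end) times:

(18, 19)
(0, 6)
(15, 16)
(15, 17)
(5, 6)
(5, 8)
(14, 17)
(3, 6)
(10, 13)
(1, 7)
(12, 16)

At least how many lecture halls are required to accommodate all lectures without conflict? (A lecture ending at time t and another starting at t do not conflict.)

5

Count concurrent intervals with a sweep; the peak is the room count.
Events (time:±→running): 0:+→1 1:+→2 3:+→3 5:+→4 5:+→5 … peak 5.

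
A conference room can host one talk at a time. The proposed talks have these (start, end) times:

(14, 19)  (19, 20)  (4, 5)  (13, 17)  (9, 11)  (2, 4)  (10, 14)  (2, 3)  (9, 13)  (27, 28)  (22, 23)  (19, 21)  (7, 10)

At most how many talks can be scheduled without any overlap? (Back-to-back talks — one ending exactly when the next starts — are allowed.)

By end time: (2,3), (2,4), (4,5), (7,10), (9,11), (9,13), (10,14), (13,17), (14,19), (19,20), (19,21), (22,23), (27,28).
Pick (2,3); next start ≥ 3 → (4,5); next start ≥ 5 → (7,10); next start ≥ 10 → (10,14); next start ≥ 14 → (14,19); next start ≥ 19 → (19,20); next start ≥ 20 → (22,23); next start ≥ 23 → (27,28).
Selected 8 talks.

8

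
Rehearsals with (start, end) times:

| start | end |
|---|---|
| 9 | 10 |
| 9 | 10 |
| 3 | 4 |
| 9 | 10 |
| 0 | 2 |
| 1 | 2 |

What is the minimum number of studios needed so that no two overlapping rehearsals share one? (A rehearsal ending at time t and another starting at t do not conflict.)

The answer is the maximum number of intervals overlapping at any instant.
Events (time:±→running): 0:+→1 1:+→2 2:-→1 2:-→0 3:+→1 4:-→0 9:+→1 9:+→2 9:+→3 … peak 3.

3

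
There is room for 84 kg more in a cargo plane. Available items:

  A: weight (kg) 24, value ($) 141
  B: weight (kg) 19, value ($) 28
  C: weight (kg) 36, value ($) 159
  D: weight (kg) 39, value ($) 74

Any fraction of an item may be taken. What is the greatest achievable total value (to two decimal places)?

345.54

Sort by value per unit weight and fill in that order.
Order: A (141/24=5.88) > C (159/36=4.42) > D (74/39=1.90) > B (28/19=1.47)
Fill: take A (24 @ 141) → take C (36 @ 159) → take 24/39 of D → 45.54; 84/84 used.
Total value = 345.54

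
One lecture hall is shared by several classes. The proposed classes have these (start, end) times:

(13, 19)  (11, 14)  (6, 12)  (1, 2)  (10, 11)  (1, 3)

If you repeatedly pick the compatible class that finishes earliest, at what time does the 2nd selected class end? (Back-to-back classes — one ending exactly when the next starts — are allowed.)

Order by finish time; keep every interval that doesn't clash with the previous kept one.
Sorted by end: (1,2)  (1,3)  (10,11)  (6,12)  (11,14)  (13,19)
take (1,2); skip (1,3); take (10,11); skip (6,12); take (11,14).
Selected: (1,2) (10,11) (11,14)

11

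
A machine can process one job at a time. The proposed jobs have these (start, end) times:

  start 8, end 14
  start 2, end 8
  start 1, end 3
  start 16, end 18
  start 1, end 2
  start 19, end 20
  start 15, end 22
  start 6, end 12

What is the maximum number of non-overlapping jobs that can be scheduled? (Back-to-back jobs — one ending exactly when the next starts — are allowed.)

Sort by end time and greedily take each interval whose start is ≥ the last chosen end.
Sorted by end: (1,2)  (1,3)  (2,8)  (6,12)  (8,14)  (16,18)  (19,20)  (15,22)
take (1,2); skip (1,3); take (2,8); skip (6,12); take (8,14); take (16,18); take (19,20); skip (15,22).
Selected 5 jobs.

5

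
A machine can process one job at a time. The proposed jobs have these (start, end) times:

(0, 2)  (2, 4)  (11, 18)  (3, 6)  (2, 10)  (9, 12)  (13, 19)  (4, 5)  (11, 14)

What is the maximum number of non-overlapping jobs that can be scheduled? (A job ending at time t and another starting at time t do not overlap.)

5

Sorted by end: (0,2)  (2,4)  (4,5)  (3,6)  (2,10)  (9,12)  (11,14)  (11,18)  (13,19)
take (0,2); take (2,4); take (4,5); skip (3,6); skip (2,10); take (9,12); skip (11,18); take (13,19).
Selected 5 jobs.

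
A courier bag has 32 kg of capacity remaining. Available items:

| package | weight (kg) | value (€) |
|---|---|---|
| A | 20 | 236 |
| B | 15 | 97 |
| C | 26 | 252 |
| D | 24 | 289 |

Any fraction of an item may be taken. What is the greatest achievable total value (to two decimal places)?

383.40

Greedy by value/weight ratio, highest first.
Order: D (289/24=12.04) > A (236/20=11.80) > C (252/26=9.69) > B (97/15=6.47)
Fill: take D (24 @ 289) → take 8/20 of A → 94.40; 32/32 used.
Total value = 383.40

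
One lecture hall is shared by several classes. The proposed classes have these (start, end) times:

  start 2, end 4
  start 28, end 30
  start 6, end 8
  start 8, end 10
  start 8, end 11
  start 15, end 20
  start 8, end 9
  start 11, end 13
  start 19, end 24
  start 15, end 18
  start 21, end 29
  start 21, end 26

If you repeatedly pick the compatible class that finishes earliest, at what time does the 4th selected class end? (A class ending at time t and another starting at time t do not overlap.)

13

Greedy by earliest finish: after sorting by end time, pick each interval compatible with the last pick.
Sorted by end: (2,4)  (6,8)  (8,9)  (8,10)  (8,11)  (11,13)  (15,18)  (15,20)  (19,24)  (21,26)  (21,29)  (28,30)
take (2,4); take (6,8); take (8,9); skip (8,11); take (11,13); take (15,18); take (19,24); take (28,30).
Selected: (2,4) (6,8) (8,9) (11,13) (15,18) (19,24) (28,30)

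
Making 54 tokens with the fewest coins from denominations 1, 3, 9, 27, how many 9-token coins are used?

54 − 2×27→0
Count of 9: 0

0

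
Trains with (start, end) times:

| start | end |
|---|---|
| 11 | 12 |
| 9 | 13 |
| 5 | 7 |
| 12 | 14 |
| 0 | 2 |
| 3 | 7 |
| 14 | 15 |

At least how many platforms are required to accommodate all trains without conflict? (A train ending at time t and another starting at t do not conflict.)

Count concurrent intervals with a sweep; the peak is the room count.
Events (time:±→running): 0:+→1 2:-→0 3:+→1 5:+→2 … peak 2.

2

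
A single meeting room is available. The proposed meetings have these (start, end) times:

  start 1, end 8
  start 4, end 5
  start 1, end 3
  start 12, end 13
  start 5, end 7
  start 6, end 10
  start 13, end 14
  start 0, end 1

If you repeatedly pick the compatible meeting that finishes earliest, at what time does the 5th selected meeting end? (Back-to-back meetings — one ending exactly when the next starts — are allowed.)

13

By end time: (0,1), (1,3), (4,5), (5,7), (1,8), (6,10), (12,13), (13,14).
Pick (0,1); next start ≥ 1 → (1,3); next start ≥ 3 → (4,5); next start ≥ 5 → (5,7); next start ≥ 7 → (12,13); next start ≥ 13 → (13,14).
Selected: (0,1) (1,3) (4,5) (5,7) (12,13) (13,14)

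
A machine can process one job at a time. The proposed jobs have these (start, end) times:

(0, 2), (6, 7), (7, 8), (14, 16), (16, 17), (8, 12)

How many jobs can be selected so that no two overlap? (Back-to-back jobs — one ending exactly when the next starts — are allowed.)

Sorted by end: (0,2)  (6,7)  (7,8)  (8,12)  (14,16)  (16,17)
take (0,2); take (6,7); take (7,8); take (8,12); take (14,16); take (16,17).
Selected 6 jobs.

6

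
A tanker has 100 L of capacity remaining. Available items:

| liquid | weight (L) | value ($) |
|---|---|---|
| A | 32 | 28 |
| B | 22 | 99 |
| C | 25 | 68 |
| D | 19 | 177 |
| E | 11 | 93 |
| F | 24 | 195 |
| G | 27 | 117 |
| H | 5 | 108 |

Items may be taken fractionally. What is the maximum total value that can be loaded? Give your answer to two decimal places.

Ratios (sorted): H 21.60, D 9.32, E 8.45, F 8.12, B 4.50, G 4.33, C 2.72, A 0.88
take H (5 @ 108); take D (19 @ 177); take E (11 @ 93); take F (24 @ 195); take B (22 @ 99); take 19/27 of G → 82.33. Capacity used 100/100.
Total value = 754.33

754.33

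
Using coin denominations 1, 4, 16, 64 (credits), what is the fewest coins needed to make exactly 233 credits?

8

Use the largest denomination that fits, subtract, and repeat.
233 = 3×64 + 2×16 + 2×4 + 1×1
Total coins = 3 + 2 + 2 + 1 = 8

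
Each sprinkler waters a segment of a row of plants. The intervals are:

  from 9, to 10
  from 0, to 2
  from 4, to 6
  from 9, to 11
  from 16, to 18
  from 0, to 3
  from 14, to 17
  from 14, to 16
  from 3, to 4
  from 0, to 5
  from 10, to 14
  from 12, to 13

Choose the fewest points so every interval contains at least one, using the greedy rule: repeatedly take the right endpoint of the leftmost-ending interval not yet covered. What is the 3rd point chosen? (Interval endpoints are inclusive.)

10

Process intervals by earliest right end; each time one isn't hit yet, stab at its right endpoint.
By right end: [0,2]  [0,3]  [3,4]  [0,5]  [4,6]  [9,10]  [9,11]  [12,13]  [10,14]  [14,16]  [14,17]  [16,18]
[0,2] uncovered → point at 2; [3,4] uncovered → point at 4; [9,10] uncovered → point at 10; [12,13] uncovered → point at 13; [14,16] uncovered → point at 16.
Points: 2, 4, 10, 13, 16 (5 total).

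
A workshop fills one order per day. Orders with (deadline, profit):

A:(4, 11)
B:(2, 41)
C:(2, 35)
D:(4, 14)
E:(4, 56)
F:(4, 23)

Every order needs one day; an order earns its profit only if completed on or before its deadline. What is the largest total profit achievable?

Sort by profit descending; place each in the latest free slot ≤ its deadline.
Profit order: E=56 B=41 C=35 F=23 D=14 A=11
Assign: E→slot 4, B→slot 2, C→slot 1, F→slot 3, D skipped, A skipped.
Slots: [1:C] [2:B] [3:F] [4:E]
Profit = 35 + 41 + 23 + 56 = 155

155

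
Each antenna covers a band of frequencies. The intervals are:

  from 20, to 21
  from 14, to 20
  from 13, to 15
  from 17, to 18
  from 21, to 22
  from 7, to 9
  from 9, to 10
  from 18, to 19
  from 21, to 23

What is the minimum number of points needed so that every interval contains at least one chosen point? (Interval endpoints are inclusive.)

4

By right end: [7,9]  [9,10]  [13,15]  [17,18]  [18,19]  [14,20]  [20,21]  [21,22]  [21,23]
[7,9] uncovered → point at 9; [13,15] uncovered → point at 15; [17,18] uncovered → point at 18; [20,21] uncovered → point at 21.
Points: 9, 15, 18, 21 (4 total).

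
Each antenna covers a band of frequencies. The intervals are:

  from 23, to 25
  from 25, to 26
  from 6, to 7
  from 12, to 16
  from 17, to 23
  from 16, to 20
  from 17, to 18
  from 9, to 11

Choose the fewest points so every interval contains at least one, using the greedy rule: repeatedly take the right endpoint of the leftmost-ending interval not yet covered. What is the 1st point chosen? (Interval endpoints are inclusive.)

Sorted: [6,7] [9,11] [12,16] [17,18] [16,20] [17,23] [23,25] [25,26]
{[6,7]} hit by 7; {[9,11]} hit by 11; {[12,16]} hit by 16; {[17,18],[16,20],[17,23]} hit by 18; {[23,25],[25,26]} hit by 25.
Points: 7, 11, 16, 18, 25 (5 total).

7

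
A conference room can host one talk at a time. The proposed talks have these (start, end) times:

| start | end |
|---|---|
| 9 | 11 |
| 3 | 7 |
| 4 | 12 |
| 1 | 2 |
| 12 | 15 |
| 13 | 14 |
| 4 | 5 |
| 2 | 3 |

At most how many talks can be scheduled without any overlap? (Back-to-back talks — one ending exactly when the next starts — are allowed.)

5

By end time: (1,2), (2,3), (4,5), (3,7), (9,11), (4,12), (13,14), (12,15).
Pick (1,2); next start ≥ 2 → (2,3); next start ≥ 3 → (4,5); next start ≥ 5 → (9,11); next start ≥ 11 → (13,14).
Selected 5 talks.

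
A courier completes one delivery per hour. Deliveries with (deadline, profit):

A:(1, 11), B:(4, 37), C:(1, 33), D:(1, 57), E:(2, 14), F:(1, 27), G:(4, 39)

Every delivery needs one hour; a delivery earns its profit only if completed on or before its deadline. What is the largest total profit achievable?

Take jobs in profit order; each goes to the latest open slot no later than its deadline.
By profit: D(d1,57), G(d4,39), B(d4,37), C(d1,33), F(d1,27), E(d2,14), A(d1,11)
D→slot 1; G→slot 4; B→slot 3; C skipped; F skipped; E→slot 2; A skipped.
Profit = 57 + 14 + 37 + 39 = 147

147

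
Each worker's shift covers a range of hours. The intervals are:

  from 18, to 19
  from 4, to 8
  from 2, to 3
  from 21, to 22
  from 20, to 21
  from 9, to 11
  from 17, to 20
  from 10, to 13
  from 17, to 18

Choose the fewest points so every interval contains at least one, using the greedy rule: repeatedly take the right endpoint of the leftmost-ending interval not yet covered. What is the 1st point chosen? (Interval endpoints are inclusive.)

Process intervals by earliest right end; each time one isn't hit yet, stab at its right endpoint.
Sorted: [2,3] [4,8] [9,11] [10,13] [17,18] [18,19] [17,20] [20,21] [21,22]
{[2,3]} hit by 3; {[4,8]} hit by 8; {[9,11],[10,13]} hit by 11; {[17,18],[18,19],[17,20]} hit by 18; {[20,21],[21,22]} hit by 21.
Points: 3, 8, 11, 18, 21 (5 total).

3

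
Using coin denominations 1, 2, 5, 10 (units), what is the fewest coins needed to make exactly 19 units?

Use the largest denomination that fits, subtract, and repeat.
19 − 1×10→9 − 1×5→4 − 2×2→0
Total coins = 1 + 1 + 2 = 4

4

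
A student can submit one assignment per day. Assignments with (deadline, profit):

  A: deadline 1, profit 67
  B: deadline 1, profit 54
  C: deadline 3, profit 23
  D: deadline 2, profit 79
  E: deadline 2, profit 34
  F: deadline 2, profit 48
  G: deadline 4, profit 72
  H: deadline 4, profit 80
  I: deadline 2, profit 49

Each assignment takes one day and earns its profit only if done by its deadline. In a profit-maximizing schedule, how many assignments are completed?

4

Take jobs in profit order; each goes to the latest open slot no later than its deadline.
Profit order: H=80 D=79 G=72 A=67 B=54 I=49 F=48 E=34 C=23
Assign: H→slot 4, D→slot 2, G→slot 3, A→slot 1, B skipped, I skipped, F skipped, E skipped, C skipped.
Slots: [1:A] [2:D] [3:G] [4:H]
4 of 9 scheduled.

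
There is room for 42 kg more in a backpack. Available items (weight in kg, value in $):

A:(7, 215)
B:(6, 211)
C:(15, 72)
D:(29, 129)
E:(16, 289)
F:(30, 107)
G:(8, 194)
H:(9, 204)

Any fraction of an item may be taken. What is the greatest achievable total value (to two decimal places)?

Greedy by value/weight ratio, highest first.
Ratios (sorted): B 35.17, A 30.71, G 24.25, H 22.67, E 18.06, C 4.80, D 4.45, F 3.57
take B (6 @ 211); take A (7 @ 215); take G (8 @ 194); take H (9 @ 204); take 12/16 of E → 216.75. Capacity used 42/42.
Total value = 1040.75

1040.75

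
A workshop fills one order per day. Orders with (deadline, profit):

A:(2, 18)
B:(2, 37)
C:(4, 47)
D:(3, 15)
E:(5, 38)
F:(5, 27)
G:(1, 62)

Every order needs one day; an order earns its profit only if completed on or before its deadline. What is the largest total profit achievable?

211

Take jobs in profit order; each goes to the latest open slot no later than its deadline.
Profit order: G=62 C=47 E=38 B=37 F=27 A=18 D=15
Assign: G→slot 1, C→slot 4, E→slot 5, B→slot 2, F→slot 3, A skipped, D skipped.
Slots: [1:G] [2:B] [3:F] [4:C] [5:E]
Profit = 62 + 37 + 27 + 47 + 38 = 211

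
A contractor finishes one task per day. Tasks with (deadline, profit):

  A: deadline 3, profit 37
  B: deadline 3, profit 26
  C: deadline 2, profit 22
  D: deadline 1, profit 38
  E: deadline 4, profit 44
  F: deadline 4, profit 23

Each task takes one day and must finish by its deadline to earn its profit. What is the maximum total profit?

145

Sort by profit descending; place each in the latest free slot ≤ its deadline.
Profit order: E=44 D=38 A=37 B=26 F=23 C=22
Assign: E→slot 4, D→slot 1, A→slot 3, B→slot 2, F skipped, C skipped.
Slots: [1:D] [2:B] [3:A] [4:E]
Profit = 38 + 26 + 37 + 44 = 145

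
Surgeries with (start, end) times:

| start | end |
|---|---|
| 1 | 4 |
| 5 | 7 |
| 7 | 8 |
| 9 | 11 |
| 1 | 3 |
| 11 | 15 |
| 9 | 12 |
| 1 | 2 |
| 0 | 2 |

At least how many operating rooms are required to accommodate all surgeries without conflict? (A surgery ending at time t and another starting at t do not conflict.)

4

Count concurrent intervals with a sweep; the peak is the room count.
Events (time:±→running): 0:+→1 1:+→2 1:+→3 1:+→4 … peak 4.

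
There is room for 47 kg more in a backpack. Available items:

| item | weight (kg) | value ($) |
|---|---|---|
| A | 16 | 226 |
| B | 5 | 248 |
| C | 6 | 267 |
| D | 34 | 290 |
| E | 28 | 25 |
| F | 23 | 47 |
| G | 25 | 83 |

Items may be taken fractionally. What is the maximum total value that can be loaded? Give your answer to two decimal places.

Sort by value per unit weight and fill in that order.
Order: B (248/5=49.60) > C (267/6=44.50) > A (226/16=14.12) > D (290/34=8.53) > G (83/25=3.32) > F (47/23=2.04) > E (25/28=0.89)
Fill: take B (5 @ 248) → take C (6 @ 267) → take A (16 @ 226) → take 20/34 of D → 170.59; 47/47 used.
Total value = 911.59

911.59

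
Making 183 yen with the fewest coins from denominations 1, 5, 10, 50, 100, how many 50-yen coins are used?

Use the largest denomination that fits, subtract, and repeat.
183 − 1×100→83 − 1×50→33 − 3×10→3 − 3×1→0
Count of 50: 1

1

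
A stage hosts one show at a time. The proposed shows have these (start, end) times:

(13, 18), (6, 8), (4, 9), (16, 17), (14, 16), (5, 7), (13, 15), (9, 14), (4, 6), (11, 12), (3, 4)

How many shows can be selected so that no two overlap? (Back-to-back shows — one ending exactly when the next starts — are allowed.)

6

Order by finish time; keep every interval that doesn't clash with the previous kept one.
Sorted by end: (3,4)  (4,6)  (5,7)  (6,8)  (4,9)  (11,12)  (9,14)  (13,15)  (14,16)  (16,17)  (13,18)
take (3,4); take (4,6); take (6,8); take (11,12); take (13,15); skip (14,16); take (16,17).
Selected 6 shows.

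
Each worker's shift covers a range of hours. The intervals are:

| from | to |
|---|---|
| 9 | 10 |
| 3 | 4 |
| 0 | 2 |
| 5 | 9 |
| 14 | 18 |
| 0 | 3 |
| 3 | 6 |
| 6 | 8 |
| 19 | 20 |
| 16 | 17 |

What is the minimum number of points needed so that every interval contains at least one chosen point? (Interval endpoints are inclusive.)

Process intervals by earliest right end; each time one isn't hit yet, stab at its right endpoint.
By right end: [0,2]  [0,3]  [3,4]  [3,6]  [6,8]  [5,9]  [9,10]  [16,17]  [14,18]  [19,20]
[0,2] uncovered → point at 2; [3,4] uncovered → point at 4; [6,8] uncovered → point at 8; [9,10] uncovered → point at 10; [16,17] uncovered → point at 17; [19,20] uncovered → point at 20.
Points: 2, 4, 8, 10, 17, 20 (6 total).

6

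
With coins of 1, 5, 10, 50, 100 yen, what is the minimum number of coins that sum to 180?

Greedy: take as many of the largest coin as possible, then repeat with the remainder.
180 − 1×100→80 − 1×50→30 − 3×10→0
Total coins = 1 + 1 + 3 = 5

5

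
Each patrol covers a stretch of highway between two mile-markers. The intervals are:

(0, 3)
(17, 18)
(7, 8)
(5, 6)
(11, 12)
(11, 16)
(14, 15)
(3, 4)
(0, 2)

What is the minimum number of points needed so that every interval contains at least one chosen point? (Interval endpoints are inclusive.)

By right end: [0,2]  [0,3]  [3,4]  [5,6]  [7,8]  [11,12]  [14,15]  [11,16]  [17,18]
[0,2] uncovered → point at 2; [3,4] uncovered → point at 4; [5,6] uncovered → point at 6; [7,8] uncovered → point at 8; [11,12] uncovered → point at 12; [14,15] uncovered → point at 15; [17,18] uncovered → point at 18.
Points: 2, 4, 6, 8, 12, 15, 18 (7 total).

7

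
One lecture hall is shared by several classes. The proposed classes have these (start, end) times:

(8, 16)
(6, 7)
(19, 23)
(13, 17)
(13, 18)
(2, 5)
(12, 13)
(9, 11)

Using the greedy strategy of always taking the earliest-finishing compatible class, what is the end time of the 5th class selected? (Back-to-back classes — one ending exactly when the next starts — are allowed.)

17

Sort by end time and greedily take each interval whose start is ≥ the last chosen end.
By end time: (2,5), (6,7), (9,11), (12,13), (8,16), (13,17), (13,18), (19,23).
Pick (2,5); next start ≥ 5 → (6,7); next start ≥ 7 → (9,11); next start ≥ 11 → (12,13); next start ≥ 13 → (13,17); next start ≥ 17 → (19,23).
Selected: (2,5) (6,7) (9,11) (12,13) (13,17) (19,23)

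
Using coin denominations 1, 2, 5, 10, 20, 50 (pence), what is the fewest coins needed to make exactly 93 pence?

Use the largest denomination that fits, subtract, and repeat.
93 = 1×50 + 2×20 + 1×2 + 1×1
Total coins = 1 + 2 + 1 + 1 = 5

5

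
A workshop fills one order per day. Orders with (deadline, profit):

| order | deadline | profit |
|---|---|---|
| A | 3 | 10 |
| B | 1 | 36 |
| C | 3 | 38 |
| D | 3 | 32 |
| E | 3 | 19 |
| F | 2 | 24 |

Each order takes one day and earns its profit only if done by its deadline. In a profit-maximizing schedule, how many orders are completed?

3

Take jobs in profit order; each goes to the latest open slot no later than its deadline.
By profit: C(d3,38), B(d1,36), D(d3,32), F(d2,24), E(d3,19), A(d3,10)
C→slot 3; B→slot 1; D→slot 2; F skipped; E skipped; A skipped.
3 of 6 scheduled.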